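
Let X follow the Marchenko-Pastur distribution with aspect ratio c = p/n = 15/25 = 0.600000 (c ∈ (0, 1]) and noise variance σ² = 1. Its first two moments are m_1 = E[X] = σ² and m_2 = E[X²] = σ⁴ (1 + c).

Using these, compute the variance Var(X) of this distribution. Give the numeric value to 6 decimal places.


m_1 = E[X] = σ² = 1, so m_1² = 1.
m_2 = E[X²] = σ⁴ (1 + c) = 1 · (1 + 0.600000) = 1 · 1.600000 = 1.600000.
(Note m_2 − m_1² simplifies to c · σ⁴ = 0.600000 · 1.)

Var(X) = m_2 − m_1² = 1.600000 − 1 = 0.600000.


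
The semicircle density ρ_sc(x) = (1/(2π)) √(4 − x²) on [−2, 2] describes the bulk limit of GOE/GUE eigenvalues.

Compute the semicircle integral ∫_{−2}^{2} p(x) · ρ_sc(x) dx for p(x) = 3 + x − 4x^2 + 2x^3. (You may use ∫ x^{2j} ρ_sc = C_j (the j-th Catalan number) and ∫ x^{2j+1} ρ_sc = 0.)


Write p(x) = Σ a_i x^i, split into monomials and integrate each against ρ_sc separately.
Using ∫ x^{2j} ρ_sc = C_j = (1/(j+1)) C(2j, j) (Catalan numbers) and ∫ x^{2j+1} ρ_sc = 0 (odd monomials vanish by symmetry):
  i = 0 (even): a_0 · C_{0} = 3 · 1 = 3
  i = 1 (odd): ∫ x^1 ρ_sc = 0 (vanishes)
  i = 2 (even): a_2 · C_{1} = -4 · 1 = -4
  i = 3 (odd): ∫ x^3 ρ_sc = 0 (vanishes)

Summing the contributions: ∫_{−2}^{2} p(x) ρ_sc(x) dx = 3 + (-4) = -1.


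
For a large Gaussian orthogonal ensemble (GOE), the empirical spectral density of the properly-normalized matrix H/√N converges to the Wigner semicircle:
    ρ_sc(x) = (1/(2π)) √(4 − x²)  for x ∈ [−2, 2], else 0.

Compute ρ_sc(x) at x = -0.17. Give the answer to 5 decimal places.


ρ_sc(x) = (1/(2π)) √(4 − x²). With x = -0.17:
  4 − x² = 4 − (-0.17)² = 4 − 0.028900 = 3.971100.
  √(4 − x²) = 1.992762.
  1/(2π) = 0.159155.
  ρ_sc(-0.17) = 0.159155 · 1.992762 = 0.317158.

Rounded to 5 decimal places: ρ_sc(-0.17) ≈ 0.31716.


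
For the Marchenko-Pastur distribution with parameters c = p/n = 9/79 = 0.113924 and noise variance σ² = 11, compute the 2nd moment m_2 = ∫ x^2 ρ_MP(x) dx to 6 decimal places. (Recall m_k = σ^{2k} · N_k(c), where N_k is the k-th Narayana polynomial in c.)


E[X²] = σ⁴ (1 + c) (second MP moment). With σ² = 11 (so σ⁴ = 121) and c = 9/79 = 0.113924: E[X²] = 121 · (1 + 0.113924) = 121 · 1.113924.

So E[X^2] = 134.784810.


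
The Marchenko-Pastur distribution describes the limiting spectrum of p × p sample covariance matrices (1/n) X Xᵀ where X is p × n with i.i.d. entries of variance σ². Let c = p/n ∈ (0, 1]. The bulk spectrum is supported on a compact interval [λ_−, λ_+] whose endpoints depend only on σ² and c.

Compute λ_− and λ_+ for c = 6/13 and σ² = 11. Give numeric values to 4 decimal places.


c = 6/13 = 0.461538; √c = 0.679366.
λ_− = σ² (1 − √c)² = 11 · (1 − 0.679366)² = 11 · (0.320634)² = 1.130866.
λ_+ = σ² (1 + √c)² = 11 · (1 + 0.679366)² = 11 · (1.679366)² = 31.022980.

Rounded to 4 decimal places: λ_− ≈ 1.1309, λ_+ ≈ 31.0230.


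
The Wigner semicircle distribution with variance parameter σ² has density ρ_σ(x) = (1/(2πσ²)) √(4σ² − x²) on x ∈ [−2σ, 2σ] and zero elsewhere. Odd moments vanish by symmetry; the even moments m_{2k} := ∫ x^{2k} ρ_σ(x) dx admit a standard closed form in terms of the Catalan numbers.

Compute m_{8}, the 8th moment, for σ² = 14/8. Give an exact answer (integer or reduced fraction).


By the scaled semicircle moment identity, m_{2k} = σ^{2k} · C_k with k = 4.
C_4 = (1/(k+1)) · C(2k, k) = (1/5) · C(8, 4) = (1/5) · 70 = 14.
σ^{2k} = (σ²)^k = (14/8)^4 = 2401/256.

Therefore m_{8} = σ^{8} · C_4 = (2401/256) · 14 = 16807/128.


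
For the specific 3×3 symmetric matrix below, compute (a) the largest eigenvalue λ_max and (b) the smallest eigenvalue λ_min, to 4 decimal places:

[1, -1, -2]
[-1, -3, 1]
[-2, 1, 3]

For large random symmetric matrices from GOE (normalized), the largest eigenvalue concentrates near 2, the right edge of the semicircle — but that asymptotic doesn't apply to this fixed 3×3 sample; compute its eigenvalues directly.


Since M is real symmetric, all three eigenvalues are real; they are the roots of det(λI − M) = λ³ − (tr M) λ² + s λ − det M, where s is the sum of the principal 2×2 minors.
tr M = 1 + (-3) + 3 = 1.
s = (1·(-3) − (-1)²) + (1·3 − (-2)²) + ((-3)·3 − 1²) = -4 + (-1) + (-10) = -15.
det M (expand along row 1) = 1·(-10) − (-1)·(-1) + (-2)·(-7) = 3.
Characteristic polynomial: λ³ − λ² − 15λ − 3 = 0.
Substitute λ = y + (tr M)/3 = y + 0.333333 to remove the quadratic term: y³ + p·y + q = 0 with p = s − (tr M)²/3 = -15.333333 and q = −2(tr M)³/27 + (tr M)·s/3 − det M = -8.074074.
Three real roots ⇒ use the trigonometric (Viète) form: r = 2√(−p/3) = 4.521553, φ = arccos(3q/(p·r)) = arccos(0.349373) = 1.213894 rad.
y_k = r·cos(φ/3 − 2πk/3) for k = 0, 1, 2 gives y = 4.156427, -0.536649, -3.619777.
λ_k = y_k + 0.333333 gives λ = 4.4898, -0.2033, -3.2864 (check: the sum is 1.0000 = tr M).

Hence λ_max = 4.4898 and λ_min = -3.2864.


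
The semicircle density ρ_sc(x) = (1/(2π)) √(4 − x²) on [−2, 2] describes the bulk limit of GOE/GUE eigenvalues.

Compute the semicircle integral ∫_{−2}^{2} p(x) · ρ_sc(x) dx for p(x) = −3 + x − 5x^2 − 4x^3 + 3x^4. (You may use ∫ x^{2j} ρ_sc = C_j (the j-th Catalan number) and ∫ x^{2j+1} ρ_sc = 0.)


Write p(x) = Σ a_i x^i, split into monomials and integrate each against ρ_sc separately.
Using ∫ x^{2j} ρ_sc = C_j = (1/(j+1)) C(2j, j) (Catalan numbers) and ∫ x^{2j+1} ρ_sc = 0 (odd monomials vanish by symmetry):
  i = 0 (even): a_0 · C_{0} = -3 · 1 = -3
  i = 1 (odd): ∫ x^1 ρ_sc = 0 (vanishes)
  i = 2 (even): a_2 · C_{1} = -5 · 1 = -5
  i = 3 (odd): ∫ x^3 ρ_sc = 0 (vanishes)
  i = 4 (even): a_4 · C_{2} = 3 · 2 = 6

Summing the contributions: ∫_{−2}^{2} p(x) ρ_sc(x) dx = (-3) + (-5) + 6 = -2.


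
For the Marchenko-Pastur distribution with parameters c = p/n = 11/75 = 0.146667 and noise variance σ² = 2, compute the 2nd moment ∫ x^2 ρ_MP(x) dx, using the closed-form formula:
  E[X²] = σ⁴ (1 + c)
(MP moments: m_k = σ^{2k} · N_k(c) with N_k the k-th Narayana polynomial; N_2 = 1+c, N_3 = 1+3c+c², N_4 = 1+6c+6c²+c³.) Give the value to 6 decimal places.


E[X²] = σ⁴ (1 + c) (second MP moment). With σ² = 2 (so σ⁴ = 4) and c = 11/75 = 0.146667: E[X²] = 4 · (1 + 0.146667) = 4 · 1.146667.

So E[X^2] = 4.586667.


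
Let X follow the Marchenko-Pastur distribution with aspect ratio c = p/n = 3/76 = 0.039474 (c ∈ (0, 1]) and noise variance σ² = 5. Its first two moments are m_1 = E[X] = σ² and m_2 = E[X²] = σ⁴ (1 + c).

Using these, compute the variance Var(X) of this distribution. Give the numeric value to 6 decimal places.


m_1 = E[X] = σ² = 5, so m_1² = 25.
m_2 = E[X²] = σ⁴ (1 + c) = 25 · (1 + 0.039474) = 25 · 1.039474 = 25.986842.
(Note m_2 − m_1² simplifies to c · σ⁴ = 0.039474 · 25.)

Var(X) = m_2 − m_1² = 25.986842 − 25 = 0.986842.


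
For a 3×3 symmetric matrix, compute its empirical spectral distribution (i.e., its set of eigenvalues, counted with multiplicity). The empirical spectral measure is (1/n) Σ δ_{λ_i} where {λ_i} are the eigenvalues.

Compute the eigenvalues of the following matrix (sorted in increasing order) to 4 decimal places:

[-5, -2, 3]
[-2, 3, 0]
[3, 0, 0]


Since M is real symmetric, all three eigenvalues are real; they are the roots of det(λI − M) = λ³ − (tr M) λ² + s λ − det M, where s is the sum of the principal 2×2 minors.
tr M = -5 + 3 + 0 = -2.
s = ((-5)·3 − (-2)²) + ((-5)·0 − 3²) + (3·0 − 0²) = -19 + (-9) + 0 = -28.
det M (expand along row 1) = (-5)·0 − (-2)·0 + 3·(-9) = -27.
Characteristic polynomial: λ³ + 2λ² − 28λ + 27 = 0.
Substitute λ = y + (tr M)/3 = y − 0.666667 to remove the quadratic term: y³ + p·y + q = 0 with p = s − (tr M)²/3 = -29.333333 and q = −2(tr M)³/27 + (tr M)·s/3 − det M = 46.259259.
Three real roots ⇒ use the trigonometric (Viète) form: r = 2√(−p/3) = 6.253888, φ = arccos(3q/(p·r)) = arccos(-0.756499) = 2.428740 rad.
y_k = r·cos(φ/3 − 2πk/3) for k = 0, 1, 2 gives y = 4.313948, 1.764215, -6.078163.
λ_k = y_k − 0.666667 gives λ = 3.6473, 1.0975, -6.7448 (check: the sum is -2.0000 = tr M).

Eigenvalues sorted in increasing order: [-6.7448, 1.0975, 3.6473].


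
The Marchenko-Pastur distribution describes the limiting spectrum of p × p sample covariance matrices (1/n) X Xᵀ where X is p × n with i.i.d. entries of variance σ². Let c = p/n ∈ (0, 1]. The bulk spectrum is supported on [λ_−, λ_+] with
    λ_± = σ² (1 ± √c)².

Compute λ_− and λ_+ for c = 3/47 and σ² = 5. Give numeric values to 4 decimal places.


c = 3/47 = 0.063830; √c = 0.252646.
λ_− = σ² (1 − √c)² = 5 · (1 − 0.252646)² = 5 · (0.747354)² = 2.792693.
λ_+ = σ² (1 + √c)² = 5 · (1 + 0.252646)² = 5 · (1.252646)² = 7.845605.

Rounded to 4 decimal places: λ_− ≈ 2.7927, λ_+ ≈ 7.8456.


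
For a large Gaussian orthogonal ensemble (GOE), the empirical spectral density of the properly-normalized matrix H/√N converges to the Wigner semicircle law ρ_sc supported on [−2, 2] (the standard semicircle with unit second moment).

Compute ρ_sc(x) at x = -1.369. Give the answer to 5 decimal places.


ρ_sc(x) = (1/(2π)) √(4 − x²). With x = -1.369:
  4 − x² = 4 − (-1.369)² = 4 − 1.874161 = 2.125839.
  √(4 − x²) = 1.458026.
  1/(2π) = 0.159155.
  ρ_sc(-1.369) = 0.159155 · 1.458026 = 0.232052.

Rounded to 5 decimal places: ρ_sc(-1.369) ≈ 0.23205.


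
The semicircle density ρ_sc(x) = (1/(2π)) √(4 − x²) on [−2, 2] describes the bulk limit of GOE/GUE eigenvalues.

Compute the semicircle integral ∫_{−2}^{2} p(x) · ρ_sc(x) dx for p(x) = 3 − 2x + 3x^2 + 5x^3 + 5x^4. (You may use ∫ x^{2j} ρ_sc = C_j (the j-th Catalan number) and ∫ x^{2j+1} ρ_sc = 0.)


Write p(x) = Σ a_i x^i, split into monomials and integrate each against ρ_sc separately.
Using ∫ x^{2j} ρ_sc = C_j = (1/(j+1)) C(2j, j) (Catalan numbers) and ∫ x^{2j+1} ρ_sc = 0 (odd monomials vanish by symmetry):
  i = 0 (even): a_0 · C_{0} = 3 · 1 = 3
  i = 1 (odd): ∫ x^1 ρ_sc = 0 (vanishes)
  i = 2 (even): a_2 · C_{1} = 3 · 1 = 3
  i = 3 (odd): ∫ x^3 ρ_sc = 0 (vanishes)
  i = 4 (even): a_4 · C_{2} = 5 · 2 = 10

Summing the contributions: ∫_{−2}^{2} p(x) ρ_sc(x) dx = 3 + 3 + 10 = 16.


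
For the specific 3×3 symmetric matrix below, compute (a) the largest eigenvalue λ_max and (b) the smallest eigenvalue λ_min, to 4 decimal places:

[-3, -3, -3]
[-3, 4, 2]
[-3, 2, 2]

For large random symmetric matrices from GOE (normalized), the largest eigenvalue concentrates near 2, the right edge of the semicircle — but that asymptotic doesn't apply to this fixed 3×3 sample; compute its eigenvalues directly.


Since M is real symmetric, all three eigenvalues are real; they are the roots of det(λI − M) = λ³ − (tr M) λ² + s λ − det M, where s is the sum of the principal 2×2 minors.
tr M = -3 + 4 + 2 = 3.
s = ((-3)·4 − (-3)²) + ((-3)·2 − (-3)²) + (4·2 − 2²) = -21 + (-15) + 4 = -32.
det M (expand along row 1) = (-3)·4 − (-3)·0 + (-3)·6 = -30.
Characteristic polynomial: λ³ − 3λ² − 32λ + 30 = 0.
Substitute λ = y + (tr M)/3 = y + 1.000000 to remove the quadratic term: y³ + p·y + q = 0 with p = s − (tr M)²/3 = -35.000000 and q = −2(tr M)³/27 + (tr M)·s/3 − det M = -4.000000.
Three real roots ⇒ use the trigonometric (Viète) form: r = 2√(−p/3) = 6.831301, φ = arccos(3q/(p·r)) = arccos(0.050189) = 1.520586 rad.
y_k = r·cos(φ/3 − 2πk/3) for k = 0, 1, 2 gives y = 5.972415, -0.114328, -5.858087.
λ_k = y_k + 1.000000 gives λ = 6.9724, 0.8857, -4.8581 (check: the sum is 3.0000 = tr M).

Hence λ_max = 6.9724 and λ_min = -4.8581.


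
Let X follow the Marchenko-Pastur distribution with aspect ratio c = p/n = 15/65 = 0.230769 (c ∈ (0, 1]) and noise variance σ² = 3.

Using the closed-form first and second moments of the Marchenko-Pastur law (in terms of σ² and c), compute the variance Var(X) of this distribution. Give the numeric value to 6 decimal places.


Recall the MP moments m_1 = E[X] = σ² and m_2 = E[X²] = σ⁴ (1 + c).
m_1 = E[X] = σ² = 3, so m_1² = 9.
m_2 = E[X²] = σ⁴ (1 + c) = 9 · (1 + 0.230769) = 9 · 1.230769 = 11.076923.
(Note m_2 − m_1² simplifies to c · σ⁴ = 0.230769 · 9.)

Var(X) = m_2 − m_1² = 11.076923 − 9 = 2.076923.


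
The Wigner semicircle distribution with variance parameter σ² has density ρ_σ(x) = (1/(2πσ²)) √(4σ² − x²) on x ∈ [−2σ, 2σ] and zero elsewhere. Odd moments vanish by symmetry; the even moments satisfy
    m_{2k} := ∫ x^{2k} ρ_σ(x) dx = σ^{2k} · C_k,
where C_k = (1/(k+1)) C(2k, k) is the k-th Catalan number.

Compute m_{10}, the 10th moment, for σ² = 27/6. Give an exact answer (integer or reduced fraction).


By the scaled semicircle moment identity, m_{2k} = σ^{2k} · C_k with k = 5.
C_5 = (1/(k+1)) · C(2k, k) = (1/6) · C(10, 5) = (1/6) · 252 = 42.
σ^{2k} = (σ²)^k = (27/6)^5 = 59049/32.

Therefore m_{10} = σ^{10} · C_5 = (59049/32) · 42 = 1240029/16.


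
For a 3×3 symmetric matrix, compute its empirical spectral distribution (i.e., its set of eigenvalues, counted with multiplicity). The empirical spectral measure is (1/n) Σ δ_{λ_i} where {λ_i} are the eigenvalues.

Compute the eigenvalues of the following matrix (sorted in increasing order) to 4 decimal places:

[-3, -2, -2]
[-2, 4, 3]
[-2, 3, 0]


Since M is real symmetric, all three eigenvalues are real; they are the roots of det(λI − M) = λ³ − (tr M) λ² + s λ − det M, where s is the sum of the principal 2×2 minors.
tr M = -3 + 4 + 0 = 1.
s = ((-3)·4 − (-2)²) + ((-3)·0 − (-2)²) + (4·0 − 3²) = -16 + (-4) + (-9) = -29.
det M (expand along row 1) = (-3)·(-9) − (-2)·6 + (-2)·2 = 35.
Characteristic polynomial: λ³ − λ² − 29λ − 35 = 0.
Substitute λ = y + (tr M)/3 = y + 0.333333 to remove the quadratic term: y³ + p·y + q = 0 with p = s − (tr M)²/3 = -29.333333 and q = −2(tr M)³/27 + (tr M)·s/3 − det M = -44.740741.
Three real roots ⇒ use the trigonometric (Viète) form: r = 2√(−p/3) = 6.253888, φ = arccos(3q/(p·r)) = arccos(0.731666) = 0.750033 rad.
y_k = r·cos(φ/3 − 2πk/3) for k = 0, 1, 2 gives y = 6.059452, -1.689721, -4.369731.
λ_k = y_k + 0.333333 gives λ = 6.3928, -1.3564, -4.0364 (check: the sum is 1.0000 = tr M).

Eigenvalues sorted in increasing order: [-4.0364, -1.3564, 6.3928].


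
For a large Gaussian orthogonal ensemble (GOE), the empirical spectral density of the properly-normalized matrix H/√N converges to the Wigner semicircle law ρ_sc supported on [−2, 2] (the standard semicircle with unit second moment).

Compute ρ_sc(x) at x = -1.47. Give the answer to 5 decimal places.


ρ_sc(x) = (1/(2π)) √(4 − x²). With x = -1.47:
  4 − x² = 4 − (-1.47)² = 4 − 2.160900 = 1.839100.
  √(4 − x²) = 1.356134.
  1/(2π) = 0.159155.
  ρ_sc(-1.47) = 0.159155 · 1.356134 = 0.215835.

Rounded to 5 decimal places: ρ_sc(-1.47) ≈ 0.21584.


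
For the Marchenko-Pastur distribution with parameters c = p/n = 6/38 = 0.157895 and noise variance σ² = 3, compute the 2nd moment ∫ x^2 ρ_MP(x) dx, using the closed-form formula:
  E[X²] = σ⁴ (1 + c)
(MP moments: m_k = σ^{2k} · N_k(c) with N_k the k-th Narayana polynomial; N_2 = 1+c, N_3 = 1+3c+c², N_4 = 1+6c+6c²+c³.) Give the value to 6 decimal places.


E[X²] = σ⁴ (1 + c) (second MP moment). With σ² = 3 (so σ⁴ = 9) and c = 6/38 = 0.157895: E[X²] = 9 · (1 + 0.157895) = 9 · 1.157895.

So E[X^2] = 10.421053.


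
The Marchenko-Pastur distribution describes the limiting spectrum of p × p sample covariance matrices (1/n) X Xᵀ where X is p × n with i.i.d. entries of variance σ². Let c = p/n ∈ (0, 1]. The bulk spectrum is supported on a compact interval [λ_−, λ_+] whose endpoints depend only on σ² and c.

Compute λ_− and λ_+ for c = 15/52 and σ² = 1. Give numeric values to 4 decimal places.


c = 15/52 = 0.288462; √c = 0.537086.
λ_− = σ² (1 − √c)² = 1 · (1 − 0.537086)² = 1 · (0.462914)² = 0.214289.
λ_+ = σ² (1 + √c)² = 1 · (1 + 0.537086)² = 1 · (1.537086)² = 2.362634.

Rounded to 4 decimal places: λ_− ≈ 0.2143, λ_+ ≈ 2.3626.


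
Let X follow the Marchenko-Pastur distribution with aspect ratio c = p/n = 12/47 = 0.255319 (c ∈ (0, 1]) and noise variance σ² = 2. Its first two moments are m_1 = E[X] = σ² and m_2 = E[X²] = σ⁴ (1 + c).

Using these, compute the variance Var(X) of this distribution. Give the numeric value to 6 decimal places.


m_1 = E[X] = σ² = 2, so m_1² = 4.
m_2 = E[X²] = σ⁴ (1 + c) = 4 · (1 + 0.255319) = 4 · 1.255319 = 5.021277.
(Note m_2 − m_1² simplifies to c · σ⁴ = 0.255319 · 4.)

Var(X) = m_2 − m_1² = 5.021277 − 4 = 1.021277.


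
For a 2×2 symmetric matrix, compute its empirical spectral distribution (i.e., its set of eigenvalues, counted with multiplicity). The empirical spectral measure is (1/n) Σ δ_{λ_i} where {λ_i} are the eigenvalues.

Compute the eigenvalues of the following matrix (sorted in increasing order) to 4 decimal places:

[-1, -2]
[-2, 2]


Since M is real symmetric, both eigenvalues are real; they are the roots of det(λI − M) = λ² − (tr M) λ + det M.
tr M = -1 + 2 = 1.
det M = (-1)·2 − (-2)² = -2 − 4 = -6.
Characteristic polynomial: λ² − λ − 6 = 0.
Discriminant Δ = (tr M)² − 4·det M = 1 − (-24) = 25; √Δ = 5.000000.
λ = (tr M ± √Δ)/2 = (1 ± 5.000000)/2, giving (tr M − √Δ)/2 = -2.0000 and (tr M + √Δ)/2 = 3.0000.

Eigenvalues sorted in increasing order: [-2.0000, 3.0000].


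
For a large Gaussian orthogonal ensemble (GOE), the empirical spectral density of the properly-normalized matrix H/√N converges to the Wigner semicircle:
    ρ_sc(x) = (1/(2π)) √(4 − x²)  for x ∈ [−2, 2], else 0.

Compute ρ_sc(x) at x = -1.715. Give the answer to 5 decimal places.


ρ_sc(x) = (1/(2π)) √(4 − x²). With x = -1.715:
  4 − x² = 4 − (-1.715)² = 4 − 2.941225 = 1.058775.
  √(4 − x²) = 1.028968.
  1/(2π) = 0.159155.
  ρ_sc(-1.715) = 0.159155 · 1.028968 = 0.163765.

Rounded to 5 decimal places: ρ_sc(-1.715) ≈ 0.16377.


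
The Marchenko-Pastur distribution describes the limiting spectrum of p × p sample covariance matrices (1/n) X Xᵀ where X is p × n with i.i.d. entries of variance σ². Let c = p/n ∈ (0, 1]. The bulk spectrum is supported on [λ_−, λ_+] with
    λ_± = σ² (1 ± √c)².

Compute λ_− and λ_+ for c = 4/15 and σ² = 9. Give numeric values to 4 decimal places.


c = 4/15 = 0.266667; √c = 0.516398.
λ_− = σ² (1 − √c)² = 9 · (1 − 0.516398)² = 9 · (0.483602)² = 2.104840.
λ_+ = σ² (1 + √c)² = 9 · (1 + 0.516398)² = 9 · (1.516398)² = 20.695160.

Rounded to 4 decimal places: λ_− ≈ 2.1048, λ_+ ≈ 20.6952.


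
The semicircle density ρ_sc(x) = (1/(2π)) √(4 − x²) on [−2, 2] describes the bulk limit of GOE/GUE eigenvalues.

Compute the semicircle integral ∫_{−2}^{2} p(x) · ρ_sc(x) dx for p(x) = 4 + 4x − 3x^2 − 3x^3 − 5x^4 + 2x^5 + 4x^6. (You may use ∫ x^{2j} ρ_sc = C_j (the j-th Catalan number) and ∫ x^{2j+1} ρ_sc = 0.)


Write p(x) = Σ a_i x^i, split into monomials and integrate each against ρ_sc separately.
Using ∫ x^{2j} ρ_sc = C_j = (1/(j+1)) C(2j, j) (Catalan numbers) and ∫ x^{2j+1} ρ_sc = 0 (odd monomials vanish by symmetry):
  i = 0 (even): a_0 · C_{0} = 4 · 1 = 4
  i = 1 (odd): ∫ x^1 ρ_sc = 0 (vanishes)
  i = 2 (even): a_2 · C_{1} = -3 · 1 = -3
  i = 3 (odd): ∫ x^3 ρ_sc = 0 (vanishes)
  i = 4 (even): a_4 · C_{2} = -5 · 2 = -10
  i = 5 (odd): ∫ x^5 ρ_sc = 0 (vanishes)
  i = 6 (even): a_6 · C_{3} = 4 · 5 = 20

Summing the contributions: ∫_{−2}^{2} p(x) ρ_sc(x) dx = 4 + (-3) + (-10) + 20 = 11.


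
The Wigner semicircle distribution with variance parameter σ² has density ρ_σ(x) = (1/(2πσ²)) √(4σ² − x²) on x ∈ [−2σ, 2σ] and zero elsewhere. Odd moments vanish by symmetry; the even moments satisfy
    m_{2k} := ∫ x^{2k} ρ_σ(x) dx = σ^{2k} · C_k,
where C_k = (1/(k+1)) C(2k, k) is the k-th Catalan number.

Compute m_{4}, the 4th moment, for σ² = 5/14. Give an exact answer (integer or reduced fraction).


By the scaled semicircle moment identity, m_{2k} = σ^{2k} · C_k with k = 2.
C_2 = (1/(k+1)) · C(2k, k) = (1/3) · C(4, 2) = (1/3) · 6 = 2.
σ^{2k} = (σ²)^k = (5/14)^2 = 25/196.

Therefore m_{4} = σ^{4} · C_2 = (25/196) · 2 = 25/98.


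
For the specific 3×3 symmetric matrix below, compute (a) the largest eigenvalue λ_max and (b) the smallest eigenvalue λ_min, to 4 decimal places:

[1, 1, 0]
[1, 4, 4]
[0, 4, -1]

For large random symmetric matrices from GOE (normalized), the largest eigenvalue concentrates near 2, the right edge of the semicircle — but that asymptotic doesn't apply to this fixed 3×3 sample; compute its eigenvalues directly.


Since M is real symmetric, all three eigenvalues are real; they are the roots of det(λI − M) = λ³ − (tr M) λ² + s λ − det M, where s is the sum of the principal 2×2 minors.
tr M = 1 + 4 + (-1) = 4.
s = (1·4 − 1²) + (1·(-1) − 0²) + (4·(-1) − 4²) = 3 + (-1) + (-20) = -18.
det M (expand along row 1) = 1·(-20) − 1·(-1) + 0·4 = -19.
Characteristic polynomial: λ³ − 4λ² − 18λ + 19 = 0.
Substitute λ = y + (tr M)/3 = y + 1.333333 to remove the quadratic term: y³ + p·y + q = 0 with p = s − (tr M)²/3 = -23.333333 and q = −2(tr M)³/27 + (tr M)·s/3 − det M = -9.740741.
Three real roots ⇒ use the trigonometric (Viète) form: r = 2√(−p/3) = 5.577734, φ = arccos(3q/(p·r)) = arccos(0.224532) = 1.344333 rad.
y_k = r·cos(φ/3 − 2πk/3) for k = 0, 1, 2 gives y = 5.027028, -0.420650, -4.606377.
λ_k = y_k + 1.333333 gives λ = 6.3604, 0.9127, -3.2730 (check: the sum is 4.0000 = tr M).

Hence λ_max = 6.3604 and λ_min = -3.2730.


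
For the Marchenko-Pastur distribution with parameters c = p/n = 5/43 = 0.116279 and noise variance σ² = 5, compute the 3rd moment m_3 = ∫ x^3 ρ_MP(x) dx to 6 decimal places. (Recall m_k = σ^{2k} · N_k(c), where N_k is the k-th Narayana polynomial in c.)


E[X³] = σ⁶ (1 + 3c + c²) (third MP moment). With σ² = 5 (so σ⁶ = 125) and c = 5/43 = 0.116279: E[X³] = 125 · (1 + 3·0.116279 + (0.116279)²) = 125 · 1.362358.

So E[X^3] = 170.294754.


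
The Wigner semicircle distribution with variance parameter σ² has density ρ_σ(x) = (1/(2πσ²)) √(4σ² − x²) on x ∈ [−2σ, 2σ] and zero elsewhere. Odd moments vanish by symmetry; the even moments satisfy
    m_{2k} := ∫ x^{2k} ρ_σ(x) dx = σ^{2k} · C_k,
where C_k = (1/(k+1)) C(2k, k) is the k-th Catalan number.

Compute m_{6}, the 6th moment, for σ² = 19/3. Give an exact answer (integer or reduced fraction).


By the scaled semicircle moment identity, m_{2k} = σ^{2k} · C_k with k = 3.
C_3 = (1/(k+1)) · C(2k, k) = (1/4) · C(6, 3) = (1/4) · 20 = 5.
σ^{2k} = (σ²)^k = (19/3)^3 = 6859/27.

Therefore m_{6} = σ^{6} · C_3 = (6859/27) · 5 = 34295/27.


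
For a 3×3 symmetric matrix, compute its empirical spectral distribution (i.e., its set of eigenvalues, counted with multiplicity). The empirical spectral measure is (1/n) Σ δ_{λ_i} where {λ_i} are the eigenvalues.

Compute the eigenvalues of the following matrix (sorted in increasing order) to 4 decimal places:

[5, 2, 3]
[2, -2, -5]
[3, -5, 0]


Since M is real symmetric, all three eigenvalues are real; they are the roots of det(λI − M) = λ³ − (tr M) λ² + s λ − det M, where s is the sum of the principal 2×2 minors.
tr M = 5 + (-2) + 0 = 3.
s = (5·(-2) − 2²) + (5·0 − 3²) + ((-2)·0 − (-5)²) = -14 + (-9) + (-25) = -48.
det M (expand along row 1) = 5·(-25) − 2·15 + 3·(-4) = -167.
Characteristic polynomial: λ³ − 3λ² − 48λ + 167 = 0.
Substitute λ = y + (tr M)/3 = y + 1.000000 to remove the quadratic term: y³ + p·y + q = 0 with p = s − (tr M)²/3 = -51.000000 and q = −2(tr M)³/27 + (tr M)·s/3 − det M = 117.000000.
Three real roots ⇒ use the trigonometric (Viète) form: r = 2√(−p/3) = 8.246211, φ = arccos(3q/(p·r)) = arccos(-0.834608) = 2.558217 rad.
y_k = r·cos(φ/3 − 2πk/3) for k = 0, 1, 2 gives y = 5.425372, 2.665419, -8.090790.
λ_k = y_k + 1.000000 gives λ = 6.4254, 3.6654, -7.0908 (check: the sum is 3.0000 = tr M).

Eigenvalues sorted in increasing order: [-7.0908, 3.6654, 6.4254].


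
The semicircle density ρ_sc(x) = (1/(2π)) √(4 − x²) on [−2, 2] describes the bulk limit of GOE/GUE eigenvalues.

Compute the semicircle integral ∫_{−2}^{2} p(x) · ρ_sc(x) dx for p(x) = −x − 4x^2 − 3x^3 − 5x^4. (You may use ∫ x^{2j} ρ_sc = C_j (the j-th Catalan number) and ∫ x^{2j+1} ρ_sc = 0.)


Write p(x) = Σ a_i x^i, split into monomials and integrate each against ρ_sc separately.
Using ∫ x^{2j} ρ_sc = C_j = (1/(j+1)) C(2j, j) (Catalan numbers) and ∫ x^{2j+1} ρ_sc = 0 (odd monomials vanish by symmetry):
  i = 1 (odd): ∫ x^1 ρ_sc = 0 (vanishes)
  i = 2 (even): a_2 · C_{1} = -4 · 1 = -4
  i = 3 (odd): ∫ x^3 ρ_sc = 0 (vanishes)
  i = 4 (even): a_4 · C_{2} = -5 · 2 = -10

Summing the contributions: ∫_{−2}^{2} p(x) ρ_sc(x) dx = (-4) + (-10) = -14.


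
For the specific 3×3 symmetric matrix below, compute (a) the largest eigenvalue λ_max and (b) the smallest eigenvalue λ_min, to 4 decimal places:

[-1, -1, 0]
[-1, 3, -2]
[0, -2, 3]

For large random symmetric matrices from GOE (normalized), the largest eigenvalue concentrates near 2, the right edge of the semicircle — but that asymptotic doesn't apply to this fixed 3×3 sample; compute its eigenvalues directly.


Since M is real symmetric, all three eigenvalues are real; they are the roots of det(λI − M) = λ³ − (tr M) λ² + s λ − det M, where s is the sum of the principal 2×2 minors.
tr M = -1 + 3 + 3 = 5.
s = ((-1)·3 − (-1)²) + ((-1)·3 − 0²) + (3·3 − (-2)²) = -4 + (-3) + 5 = -2.
det M (expand along row 1) = (-1)·5 − (-1)·(-3) + 0·2 = -8.
Characteristic polynomial: λ³ − 5λ² − 2λ + 8 = 0.
Substitute λ = y + (tr M)/3 = y + 1.666667 to remove the quadratic term: y³ + p·y + q = 0 with p = s − (tr M)²/3 = -10.333333 and q = −2(tr M)³/27 + (tr M)·s/3 − det M = -4.592593.
Three real roots ⇒ use the trigonometric (Viète) form: r = 2√(−p/3) = 3.711843, φ = arccos(3q/(p·r)) = arccos(0.359211) = 1.203374 rad.
y_k = r·cos(φ/3 − 2πk/3) for k = 0, 1, 2 gives y = 3.417206, -0.453468, -2.963737.
λ_k = y_k + 1.666667 gives λ = 5.0839, 1.2132, -1.2971 (check: the sum is 5.0000 = tr M).

Hence λ_max = 5.0839 and λ_min = -1.2971.


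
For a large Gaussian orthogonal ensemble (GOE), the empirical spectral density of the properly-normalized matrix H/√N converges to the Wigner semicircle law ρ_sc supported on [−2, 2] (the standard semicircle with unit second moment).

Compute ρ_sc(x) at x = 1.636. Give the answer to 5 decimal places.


ρ_sc(x) = (1/(2π)) √(4 − x²). With x = 1.636:
  4 − x² = 4 − (1.636)² = 4 − 2.676496 = 1.323504.
  √(4 − x²) = 1.150436.
  1/(2π) = 0.159155.
  ρ_sc(1.636) = 0.159155 · 1.150436 = 0.183098.

Rounded to 5 decimal places: ρ_sc(1.636) ≈ 0.18310.


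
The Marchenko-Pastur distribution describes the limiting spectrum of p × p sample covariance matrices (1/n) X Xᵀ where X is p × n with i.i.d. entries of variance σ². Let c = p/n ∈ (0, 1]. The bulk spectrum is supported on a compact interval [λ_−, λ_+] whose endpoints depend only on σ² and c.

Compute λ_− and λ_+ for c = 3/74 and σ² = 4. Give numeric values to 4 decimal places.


c = 3/74 = 0.040541; √c = 0.201347.
λ_− = σ² (1 − √c)² = 4 · (1 − 0.201347)² = 4 · (0.798653)² = 2.551388.
λ_+ = σ² (1 + √c)² = 4 · (1 + 0.201347)² = 4 · (1.201347)² = 5.772937.

Rounded to 4 decimal places: λ_− ≈ 2.5514, λ_+ ≈ 5.7729.


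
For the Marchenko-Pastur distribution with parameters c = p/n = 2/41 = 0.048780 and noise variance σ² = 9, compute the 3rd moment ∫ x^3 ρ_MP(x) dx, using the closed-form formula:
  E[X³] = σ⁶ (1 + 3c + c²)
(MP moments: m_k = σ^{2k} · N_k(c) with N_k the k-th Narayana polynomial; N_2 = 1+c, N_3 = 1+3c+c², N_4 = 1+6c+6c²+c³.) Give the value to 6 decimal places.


E[X³] = σ⁶ (1 + 3c + c²) (third MP moment). With σ² = 9 (so σ⁶ = 729) and c = 2/41 = 0.048780: E[X³] = 729 · (1 + 3·0.048780 + (0.048780)²) = 729 · 1.148721.

So E[X^3] = 837.417609.


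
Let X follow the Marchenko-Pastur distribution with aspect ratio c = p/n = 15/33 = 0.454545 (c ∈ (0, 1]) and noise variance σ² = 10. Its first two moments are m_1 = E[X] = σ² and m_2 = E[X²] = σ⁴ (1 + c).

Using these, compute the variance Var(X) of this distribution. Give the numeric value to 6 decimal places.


m_1 = E[X] = σ² = 10, so m_1² = 100.
m_2 = E[X²] = σ⁴ (1 + c) = 100 · (1 + 0.454545) = 100 · 1.454545 = 145.454545.
(Note m_2 − m_1² simplifies to c · σ⁴ = 0.454545 · 100.)

Var(X) = m_2 − m_1² = 145.454545 − 100 = 45.454545.


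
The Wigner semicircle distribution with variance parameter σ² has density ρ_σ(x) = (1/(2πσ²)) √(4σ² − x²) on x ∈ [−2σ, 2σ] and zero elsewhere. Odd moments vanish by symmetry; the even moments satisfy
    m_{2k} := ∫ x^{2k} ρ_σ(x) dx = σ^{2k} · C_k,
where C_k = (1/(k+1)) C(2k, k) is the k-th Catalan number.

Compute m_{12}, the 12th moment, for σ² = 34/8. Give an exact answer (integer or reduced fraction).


By the scaled semicircle moment identity, m_{2k} = σ^{2k} · C_k with k = 6.
C_6 = (1/(k+1)) · C(2k, k) = (1/7) · C(12, 6) = (1/7) · 924 = 132.
σ^{2k} = (σ²)^k = (34/8)^6 = 24137569/4096.

Therefore m_{12} = σ^{12} · C_6 = (24137569/4096) · 132 = 796539777/1024.


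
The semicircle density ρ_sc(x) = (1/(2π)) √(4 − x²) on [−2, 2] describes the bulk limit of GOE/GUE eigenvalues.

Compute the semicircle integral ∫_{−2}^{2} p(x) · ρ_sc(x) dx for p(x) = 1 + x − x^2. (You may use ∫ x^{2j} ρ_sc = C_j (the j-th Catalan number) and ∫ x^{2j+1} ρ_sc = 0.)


Write p(x) = Σ a_i x^i, split into monomials and integrate each against ρ_sc separately.
Using ∫ x^{2j} ρ_sc = C_j = (1/(j+1)) C(2j, j) (Catalan numbers) and ∫ x^{2j+1} ρ_sc = 0 (odd monomials vanish by symmetry):
  i = 0 (even): a_0 · C_{0} = 1 · 1 = 1
  i = 1 (odd): ∫ x^1 ρ_sc = 0 (vanishes)
  i = 2 (even): a_2 · C_{1} = -1 · 1 = -1

Summing the contributions: ∫_{−2}^{2} p(x) ρ_sc(x) dx = 1 + (-1) = 0.


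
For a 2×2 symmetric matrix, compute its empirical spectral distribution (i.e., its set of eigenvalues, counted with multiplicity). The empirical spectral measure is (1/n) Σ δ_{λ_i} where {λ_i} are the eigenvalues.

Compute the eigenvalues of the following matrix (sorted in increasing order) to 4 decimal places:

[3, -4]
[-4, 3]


Since M is real symmetric, both eigenvalues are real; they are the roots of det(λI − M) = λ² − (tr M) λ + det M.
tr M = 3 + 3 = 6.
det M = 3·3 − (-4)² = 9 − 16 = -7.
Characteristic polynomial: λ² − 6λ − 7 = 0.
Discriminant Δ = (tr M)² − 4·det M = 36 − (-28) = 64; √Δ = 8.000000.
λ = (tr M ± √Δ)/2 = (6 ± 8.000000)/2, giving (tr M − √Δ)/2 = -1.0000 and (tr M + √Δ)/2 = 7.0000.

Eigenvalues sorted in increasing order: [-1.0000, 7.0000].


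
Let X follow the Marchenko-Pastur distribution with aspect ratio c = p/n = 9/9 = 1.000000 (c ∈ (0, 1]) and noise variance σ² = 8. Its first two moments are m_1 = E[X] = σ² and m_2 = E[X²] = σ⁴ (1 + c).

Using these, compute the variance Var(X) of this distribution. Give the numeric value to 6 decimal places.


m_1 = E[X] = σ² = 8, so m_1² = 64.
m_2 = E[X²] = σ⁴ (1 + c) = 64 · (1 + 1.000000) = 64 · 2.000000 = 128.000000.
(Note m_2 − m_1² simplifies to c · σ⁴ = 1.000000 · 64.)

Var(X) = m_2 − m_1² = 128.000000 − 64 = 64.000000.


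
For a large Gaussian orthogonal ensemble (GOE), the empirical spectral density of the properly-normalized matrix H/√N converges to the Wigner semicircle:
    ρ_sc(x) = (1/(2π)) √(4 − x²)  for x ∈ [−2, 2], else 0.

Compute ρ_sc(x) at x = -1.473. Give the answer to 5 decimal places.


ρ_sc(x) = (1/(2π)) √(4 − x²). With x = -1.473:
  4 − x² = 4 − (-1.473)² = 4 − 2.169729 = 1.830271.
  √(4 − x²) = 1.352875.
  1/(2π) = 0.159155.
  ρ_sc(-1.473) = 0.159155 · 1.352875 = 0.215317.

Rounded to 5 decimal places: ρ_sc(-1.473) ≈ 0.21532.


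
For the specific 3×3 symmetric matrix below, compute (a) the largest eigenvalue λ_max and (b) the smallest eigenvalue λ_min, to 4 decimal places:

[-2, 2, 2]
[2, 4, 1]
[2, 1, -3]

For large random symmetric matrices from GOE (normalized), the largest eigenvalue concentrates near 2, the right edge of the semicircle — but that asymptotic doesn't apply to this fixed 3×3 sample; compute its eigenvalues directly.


Since M is real symmetric, all three eigenvalues are real; they are the roots of det(λI − M) = λ³ − (tr M) λ² + s λ − det M, where s is the sum of the principal 2×2 minors.
tr M = -2 + 4 + (-3) = -1.
s = ((-2)·4 − 2²) + ((-2)·(-3) − 2²) + (4·(-3) − 1²) = -12 + 2 + (-13) = -23.
det M (expand along row 1) = (-2)·(-13) − 2·(-8) + 2·(-6) = 30.
Characteristic polynomial: λ³ + λ² − 23λ − 30 = 0.
Substitute λ = y + (tr M)/3 = y − 0.333333 to remove the quadratic term: y³ + p·y + q = 0 with p = s − (tr M)²/3 = -23.333333 and q = −2(tr M)³/27 + (tr M)·s/3 − det M = -22.259259.
Three real roots ⇒ use the trigonometric (Viète) form: r = 2√(−p/3) = 5.577734, φ = arccos(3q/(p·r)) = arccos(0.513095) = 1.032010 rad.
y_k = r·cos(φ/3 − 2πk/3) for k = 0, 1, 2 gives y = 5.250946, -0.996359, -4.254587.
λ_k = y_k − 0.333333 gives λ = 4.9176, -1.3297, -4.5879 (check: the sum is -1.0000 = tr M).

Hence λ_max = 4.9176 and λ_min = -4.5879.


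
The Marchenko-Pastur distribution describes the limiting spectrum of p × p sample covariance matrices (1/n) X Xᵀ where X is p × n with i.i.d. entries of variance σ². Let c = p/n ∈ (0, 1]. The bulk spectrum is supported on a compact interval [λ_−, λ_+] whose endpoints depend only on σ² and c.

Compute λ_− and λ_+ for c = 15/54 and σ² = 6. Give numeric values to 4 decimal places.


c = 15/54 = 0.277778; √c = 0.527046.
λ_− = σ² (1 − √c)² = 6 · (1 − 0.527046)² = 6 · (0.472954)² = 1.342111.
λ_+ = σ² (1 + √c)² = 6 · (1 + 0.527046)² = 6 · (1.527046)² = 13.991222.

Rounded to 4 decimal places: λ_− ≈ 1.3421, λ_+ ≈ 13.9912.


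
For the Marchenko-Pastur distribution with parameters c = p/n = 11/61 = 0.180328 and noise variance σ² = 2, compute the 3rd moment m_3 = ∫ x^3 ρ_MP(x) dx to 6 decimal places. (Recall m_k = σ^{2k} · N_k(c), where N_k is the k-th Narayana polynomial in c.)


E[X³] = σ⁶ (1 + 3c + c²) (third MP moment). With σ² = 2 (so σ⁶ = 8) and c = 11/61 = 0.180328: E[X³] = 8 · (1 + 3·0.180328 + (0.180328)²) = 8 · 1.573502.

So E[X^3] = 12.588014.


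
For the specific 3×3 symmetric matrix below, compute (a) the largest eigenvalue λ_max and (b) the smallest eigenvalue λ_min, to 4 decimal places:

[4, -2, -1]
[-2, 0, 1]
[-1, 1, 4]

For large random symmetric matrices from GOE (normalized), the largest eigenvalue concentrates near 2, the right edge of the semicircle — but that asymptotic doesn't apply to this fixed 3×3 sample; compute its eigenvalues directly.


Since M is real symmetric, all three eigenvalues are real; they are the roots of det(λI − M) = λ³ − (tr M) λ² + s λ − det M, where s is the sum of the principal 2×2 minors.
tr M = 4 + 0 + 4 = 8.
s = (4·0 − (-2)²) + (4·4 − (-1)²) + (0·4 − 1²) = -4 + 15 + (-1) = 10.
det M (expand along row 1) = 4·(-1) − (-2)·(-7) + (-1)·(-2) = -16.
Characteristic polynomial: λ³ − 8λ² + 10λ + 16 = 0.
Substitute λ = y + (tr M)/3 = y + 2.666667 to remove the quadratic term: y³ + p·y + q = 0 with p = s − (tr M)²/3 = -11.333333 and q = −2(tr M)³/27 + (tr M)·s/3 − det M = 4.740741.
Three real roots ⇒ use the trigonometric (Viète) form: r = 2√(−p/3) = 3.887301, φ = arccos(3q/(p·r)) = arccos(-0.322821) = 1.899505 rad.
y_k = r·cos(φ/3 − 2πk/3) for k = 0, 1, 2 gives y = 3.133775, 0.425078, -3.558853.
λ_k = y_k + 2.666667 gives λ = 5.8004, 3.0917, -0.8922 (check: the sum is 8.0000 = tr M).

Hence λ_max = 5.8004 and λ_min = -0.8922.


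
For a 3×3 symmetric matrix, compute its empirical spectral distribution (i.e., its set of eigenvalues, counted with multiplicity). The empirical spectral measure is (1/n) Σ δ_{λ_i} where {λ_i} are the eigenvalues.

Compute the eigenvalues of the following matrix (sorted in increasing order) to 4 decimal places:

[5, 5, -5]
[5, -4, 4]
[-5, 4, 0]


Since M is real symmetric, all three eigenvalues are real; they are the roots of det(λI − M) = λ³ − (tr M) λ² + s λ − det M, where s is the sum of the principal 2×2 minors.
tr M = 5 + (-4) + 0 = 1.
s = (5·(-4) − 5²) + (5·0 − (-5)²) + ((-4)·0 − 4²) = -45 + (-25) + (-16) = -86.
det M (expand along row 1) = 5·(-16) − 5·20 + (-5)·0 = -180.
Characteristic polynomial: λ³ − λ² − 86λ + 180 = 0.
Substitute λ = y + (tr M)/3 = y + 0.333333 to remove the quadratic term: y³ + p·y + q = 0 with p = s − (tr M)²/3 = -86.333333 and q = −2(tr M)³/27 + (tr M)·s/3 − det M = 151.259259.
Three real roots ⇒ use the trigonometric (Viète) form: r = 2√(−p/3) = 10.728985, φ = arccos(3q/(p·r)) = arccos(-0.489898) = 2.082770 rad.
y_k = r·cos(φ/3 − 2πk/3) for k = 0, 1, 2 gives y = 8.245542, 1.822110, -10.067652.
λ_k = y_k + 0.333333 gives λ = 8.5789, 2.1554, -9.7343 (check: the sum is 1.0000 = tr M).

Eigenvalues sorted in increasing order: [-9.7343, 2.1554, 8.5789].


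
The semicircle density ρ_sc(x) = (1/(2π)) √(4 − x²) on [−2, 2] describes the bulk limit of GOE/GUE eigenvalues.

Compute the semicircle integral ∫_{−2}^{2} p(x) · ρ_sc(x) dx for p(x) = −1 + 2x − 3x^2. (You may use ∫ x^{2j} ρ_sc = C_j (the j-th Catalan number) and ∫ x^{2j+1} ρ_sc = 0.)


Write p(x) = Σ a_i x^i, split into monomials and integrate each against ρ_sc separately.
Using ∫ x^{2j} ρ_sc = C_j = (1/(j+1)) C(2j, j) (Catalan numbers) and ∫ x^{2j+1} ρ_sc = 0 (odd monomials vanish by symmetry):
  i = 0 (even): a_0 · C_{0} = -1 · 1 = -1
  i = 1 (odd): ∫ x^1 ρ_sc = 0 (vanishes)
  i = 2 (even): a_2 · C_{1} = -3 · 1 = -3

Summing the contributions: ∫_{−2}^{2} p(x) ρ_sc(x) dx = (-1) + (-3) = -4.


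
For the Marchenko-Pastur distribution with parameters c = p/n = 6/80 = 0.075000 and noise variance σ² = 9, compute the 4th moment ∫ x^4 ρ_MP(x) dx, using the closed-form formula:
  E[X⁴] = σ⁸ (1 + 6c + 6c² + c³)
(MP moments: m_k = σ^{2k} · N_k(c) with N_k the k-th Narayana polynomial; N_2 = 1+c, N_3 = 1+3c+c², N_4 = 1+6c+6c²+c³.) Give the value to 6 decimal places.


E[X⁴] = σ⁸ (1 + 6c + 6c² + c³) (fourth MP moment). With σ² = 9 (so σ⁸ = 6561) and c = 6/80 = 0.075000: E[X⁴] = 6561 · (1 + 6·0.075000 + 6·(0.075000)² + (0.075000)³) = 6561 · 1.484172.

So E[X^4] = 9737.651672.


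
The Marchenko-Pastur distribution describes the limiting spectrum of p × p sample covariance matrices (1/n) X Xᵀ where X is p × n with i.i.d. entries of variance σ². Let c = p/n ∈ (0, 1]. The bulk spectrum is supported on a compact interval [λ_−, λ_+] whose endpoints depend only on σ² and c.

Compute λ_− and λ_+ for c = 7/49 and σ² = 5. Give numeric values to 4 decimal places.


c = 7/49 = 0.142857; √c = 0.377964.
λ_− = σ² (1 − √c)² = 5 · (1 − 0.377964)² = 5 · (0.622036)² = 1.934641.
λ_+ = σ² (1 + √c)² = 5 · (1 + 0.377964)² = 5 · (1.377964)² = 9.493930.

Rounded to 4 decimal places: λ_− ≈ 1.9346, λ_+ ≈ 9.4939.


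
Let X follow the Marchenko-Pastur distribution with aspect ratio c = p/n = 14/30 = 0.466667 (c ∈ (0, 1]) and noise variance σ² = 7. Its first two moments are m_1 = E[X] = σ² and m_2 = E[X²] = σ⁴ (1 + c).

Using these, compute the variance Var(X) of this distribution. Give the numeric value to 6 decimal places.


m_1 = E[X] = σ² = 7, so m_1² = 49.
m_2 = E[X²] = σ⁴ (1 + c) = 49 · (1 + 0.466667) = 49 · 1.466667 = 71.866667.
(Note m_2 − m_1² simplifies to c · σ⁴ = 0.466667 · 49.)

Var(X) = m_2 − m_1² = 71.866667 − 49 = 22.866667.
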